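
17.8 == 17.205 False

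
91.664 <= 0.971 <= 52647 False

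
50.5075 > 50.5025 True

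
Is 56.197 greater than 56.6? No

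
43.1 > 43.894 False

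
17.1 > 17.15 False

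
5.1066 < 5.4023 True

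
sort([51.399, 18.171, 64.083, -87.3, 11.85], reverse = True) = [64.083, 51.399, 18.171, 11.85, -87.3]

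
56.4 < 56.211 False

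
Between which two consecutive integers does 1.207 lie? 1 and 2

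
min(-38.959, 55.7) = -38.959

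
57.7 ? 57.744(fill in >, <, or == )<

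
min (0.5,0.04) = 0.04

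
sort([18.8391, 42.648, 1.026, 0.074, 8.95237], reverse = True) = [42.648, 18.8391, 8.95237, 1.026, 0.074]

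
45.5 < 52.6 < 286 True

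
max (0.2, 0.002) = 0.2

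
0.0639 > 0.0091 True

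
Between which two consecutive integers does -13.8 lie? -14 and -13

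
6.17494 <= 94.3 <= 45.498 False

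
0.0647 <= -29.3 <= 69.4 False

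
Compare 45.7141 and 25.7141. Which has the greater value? 45.7141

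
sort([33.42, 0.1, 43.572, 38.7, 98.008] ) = [0.1, 33.42, 38.7, 43.572, 98.008]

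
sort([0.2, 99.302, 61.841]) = [0.2, 61.841, 99.302]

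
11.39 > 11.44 False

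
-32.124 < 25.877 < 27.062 True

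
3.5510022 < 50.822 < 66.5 True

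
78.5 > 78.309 True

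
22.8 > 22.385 True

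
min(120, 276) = 120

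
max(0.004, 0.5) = 0.5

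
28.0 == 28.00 True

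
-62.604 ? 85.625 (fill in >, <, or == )<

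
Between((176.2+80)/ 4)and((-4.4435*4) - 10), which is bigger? ((176.2+80)/ 4)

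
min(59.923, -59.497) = -59.497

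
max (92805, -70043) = 92805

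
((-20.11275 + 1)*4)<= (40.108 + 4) True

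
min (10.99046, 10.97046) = 10.97046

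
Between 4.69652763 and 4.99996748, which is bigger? 4.99996748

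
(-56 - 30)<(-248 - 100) False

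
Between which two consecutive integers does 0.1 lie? 0 and 1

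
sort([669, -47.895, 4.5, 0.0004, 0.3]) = [-47.895, 0.0004, 0.3, 4.5, 669]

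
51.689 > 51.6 True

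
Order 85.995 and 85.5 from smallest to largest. 85.5, 85.995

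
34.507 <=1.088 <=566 False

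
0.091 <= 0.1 True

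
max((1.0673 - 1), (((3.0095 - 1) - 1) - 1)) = 0.0673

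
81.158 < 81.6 True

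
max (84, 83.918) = 84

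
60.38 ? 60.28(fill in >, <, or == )>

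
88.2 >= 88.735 False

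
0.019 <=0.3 True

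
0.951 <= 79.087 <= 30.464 False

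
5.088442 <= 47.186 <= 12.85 False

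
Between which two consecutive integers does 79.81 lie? 79 and 80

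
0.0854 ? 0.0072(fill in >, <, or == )>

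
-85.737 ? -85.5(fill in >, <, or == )<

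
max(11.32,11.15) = 11.32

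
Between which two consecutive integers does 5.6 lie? 5 and 6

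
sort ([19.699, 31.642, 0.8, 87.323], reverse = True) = [87.323, 31.642, 19.699, 0.8]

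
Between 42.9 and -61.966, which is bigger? 42.9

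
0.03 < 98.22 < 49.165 False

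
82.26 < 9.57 False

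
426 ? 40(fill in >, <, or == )>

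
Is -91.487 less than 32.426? Yes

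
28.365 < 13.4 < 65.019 False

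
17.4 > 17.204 True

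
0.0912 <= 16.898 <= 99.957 True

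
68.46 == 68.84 False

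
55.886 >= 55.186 True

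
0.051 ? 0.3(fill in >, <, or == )<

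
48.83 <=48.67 False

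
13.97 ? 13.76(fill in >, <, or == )>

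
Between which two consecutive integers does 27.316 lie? 27 and 28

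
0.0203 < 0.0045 False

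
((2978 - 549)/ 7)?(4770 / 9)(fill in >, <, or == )<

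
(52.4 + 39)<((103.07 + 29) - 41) False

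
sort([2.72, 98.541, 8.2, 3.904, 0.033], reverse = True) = [98.541, 8.2, 3.904, 2.72, 0.033]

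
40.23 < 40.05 False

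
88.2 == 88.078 False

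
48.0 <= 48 True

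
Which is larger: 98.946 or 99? 99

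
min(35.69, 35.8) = 35.69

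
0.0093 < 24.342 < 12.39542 False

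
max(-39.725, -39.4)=-39.4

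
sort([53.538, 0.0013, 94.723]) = [0.0013, 53.538, 94.723]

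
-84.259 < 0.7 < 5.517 True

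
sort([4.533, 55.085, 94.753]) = [4.533, 55.085, 94.753]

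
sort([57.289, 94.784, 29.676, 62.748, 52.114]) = [29.676, 52.114, 57.289, 62.748, 94.784]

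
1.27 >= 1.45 False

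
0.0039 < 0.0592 True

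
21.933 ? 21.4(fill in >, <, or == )>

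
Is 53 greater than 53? No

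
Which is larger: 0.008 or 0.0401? 0.0401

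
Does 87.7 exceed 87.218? Yes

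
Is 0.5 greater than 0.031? Yes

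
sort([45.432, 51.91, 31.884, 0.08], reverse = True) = [51.91, 45.432, 31.884, 0.08]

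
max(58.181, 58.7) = 58.7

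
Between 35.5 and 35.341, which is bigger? 35.5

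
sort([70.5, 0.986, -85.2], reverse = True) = [70.5, 0.986, -85.2]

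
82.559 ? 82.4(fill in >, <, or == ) >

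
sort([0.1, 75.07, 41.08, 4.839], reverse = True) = [75.07, 41.08, 4.839, 0.1]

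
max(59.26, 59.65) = 59.65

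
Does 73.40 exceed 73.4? No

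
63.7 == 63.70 True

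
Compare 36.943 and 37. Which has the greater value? 37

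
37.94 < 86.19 True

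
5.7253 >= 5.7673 False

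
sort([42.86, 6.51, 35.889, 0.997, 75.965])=[0.997, 6.51, 35.889, 42.86, 75.965]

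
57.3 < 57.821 True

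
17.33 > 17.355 False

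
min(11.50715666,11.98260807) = 11.50715666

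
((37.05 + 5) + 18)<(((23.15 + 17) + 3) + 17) True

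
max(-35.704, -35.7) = -35.7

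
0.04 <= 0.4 True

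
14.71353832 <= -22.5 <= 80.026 False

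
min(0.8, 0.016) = 0.016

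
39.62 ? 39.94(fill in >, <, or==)<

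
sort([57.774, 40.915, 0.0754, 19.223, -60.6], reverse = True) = [57.774, 40.915, 19.223, 0.0754, -60.6]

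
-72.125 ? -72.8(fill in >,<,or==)>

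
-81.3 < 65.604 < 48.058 False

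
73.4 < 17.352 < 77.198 False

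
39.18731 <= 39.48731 True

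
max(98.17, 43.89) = 98.17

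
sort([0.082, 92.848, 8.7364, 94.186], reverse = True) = [94.186, 92.848, 8.7364, 0.082]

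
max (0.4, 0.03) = 0.4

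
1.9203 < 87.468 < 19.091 False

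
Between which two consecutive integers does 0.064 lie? 0 and 1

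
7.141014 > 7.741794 False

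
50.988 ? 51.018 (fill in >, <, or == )<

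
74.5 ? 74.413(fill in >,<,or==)>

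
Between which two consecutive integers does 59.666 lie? 59 and 60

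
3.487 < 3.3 False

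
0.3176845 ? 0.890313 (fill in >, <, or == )<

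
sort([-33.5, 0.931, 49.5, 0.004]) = [-33.5, 0.004, 0.931, 49.5]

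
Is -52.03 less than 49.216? Yes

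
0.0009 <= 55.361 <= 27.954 False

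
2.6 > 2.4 True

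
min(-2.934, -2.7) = -2.934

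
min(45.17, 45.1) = 45.1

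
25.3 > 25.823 False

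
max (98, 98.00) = 98.00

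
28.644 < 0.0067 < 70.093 False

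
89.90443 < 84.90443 False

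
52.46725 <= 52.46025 False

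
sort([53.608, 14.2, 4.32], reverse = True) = [53.608, 14.2, 4.32]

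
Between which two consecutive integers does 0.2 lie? 0 and 1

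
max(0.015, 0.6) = 0.6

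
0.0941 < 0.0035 False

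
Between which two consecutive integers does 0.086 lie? 0 and 1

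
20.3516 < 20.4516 True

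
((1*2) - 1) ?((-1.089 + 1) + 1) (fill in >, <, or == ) >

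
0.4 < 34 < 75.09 True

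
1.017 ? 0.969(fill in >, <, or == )>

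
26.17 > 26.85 False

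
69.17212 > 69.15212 True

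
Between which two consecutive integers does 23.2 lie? 23 and 24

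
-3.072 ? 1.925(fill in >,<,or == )<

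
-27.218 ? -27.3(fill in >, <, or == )>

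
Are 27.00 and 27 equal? Yes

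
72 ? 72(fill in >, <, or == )==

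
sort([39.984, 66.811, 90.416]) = [39.984, 66.811, 90.416]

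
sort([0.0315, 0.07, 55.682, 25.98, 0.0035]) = [0.0035, 0.0315, 0.07, 25.98, 55.682]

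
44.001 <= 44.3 True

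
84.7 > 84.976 False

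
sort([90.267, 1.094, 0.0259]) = [0.0259, 1.094, 90.267]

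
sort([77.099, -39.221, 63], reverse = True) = [77.099, 63, -39.221]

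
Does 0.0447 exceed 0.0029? Yes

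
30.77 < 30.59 False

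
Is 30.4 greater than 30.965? No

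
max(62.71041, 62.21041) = 62.71041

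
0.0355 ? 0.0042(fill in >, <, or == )>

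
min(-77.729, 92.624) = -77.729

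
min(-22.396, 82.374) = -22.396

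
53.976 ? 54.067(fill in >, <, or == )<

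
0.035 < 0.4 True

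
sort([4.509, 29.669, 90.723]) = [4.509, 29.669, 90.723]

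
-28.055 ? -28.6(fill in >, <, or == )>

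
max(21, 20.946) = 21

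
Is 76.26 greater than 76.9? No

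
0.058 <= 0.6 True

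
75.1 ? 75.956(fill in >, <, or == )<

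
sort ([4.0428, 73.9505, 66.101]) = [4.0428, 66.101, 73.9505]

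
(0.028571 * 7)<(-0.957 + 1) False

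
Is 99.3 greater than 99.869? No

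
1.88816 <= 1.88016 False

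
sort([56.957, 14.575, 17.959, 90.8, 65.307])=[14.575, 17.959, 56.957, 65.307, 90.8]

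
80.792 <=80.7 False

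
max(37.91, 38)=38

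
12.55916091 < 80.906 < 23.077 False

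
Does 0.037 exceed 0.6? No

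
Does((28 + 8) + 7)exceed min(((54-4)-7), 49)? No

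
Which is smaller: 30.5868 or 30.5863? 30.5863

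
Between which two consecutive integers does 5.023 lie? 5 and 6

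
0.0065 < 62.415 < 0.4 False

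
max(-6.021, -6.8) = -6.021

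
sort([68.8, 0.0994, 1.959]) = [0.0994, 1.959, 68.8]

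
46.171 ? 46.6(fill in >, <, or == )<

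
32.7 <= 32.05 False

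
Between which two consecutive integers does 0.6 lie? 0 and 1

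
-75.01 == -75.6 False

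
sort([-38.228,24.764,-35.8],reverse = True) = [24.764,-35.8,-38.228]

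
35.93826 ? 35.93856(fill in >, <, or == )<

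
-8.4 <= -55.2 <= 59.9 False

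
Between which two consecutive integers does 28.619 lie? 28 and 29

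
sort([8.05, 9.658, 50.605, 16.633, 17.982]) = [8.05, 9.658, 16.633, 17.982, 50.605]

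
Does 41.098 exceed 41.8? No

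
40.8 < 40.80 False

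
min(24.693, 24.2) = 24.2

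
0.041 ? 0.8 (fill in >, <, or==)<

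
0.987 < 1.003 True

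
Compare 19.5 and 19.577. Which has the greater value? 19.577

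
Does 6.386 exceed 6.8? No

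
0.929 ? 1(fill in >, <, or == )<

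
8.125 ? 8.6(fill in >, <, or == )<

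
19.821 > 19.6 True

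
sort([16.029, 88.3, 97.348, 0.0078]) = [0.0078, 16.029, 88.3, 97.348]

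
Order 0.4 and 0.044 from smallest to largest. 0.044, 0.4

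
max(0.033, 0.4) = 0.4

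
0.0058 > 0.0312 False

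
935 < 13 False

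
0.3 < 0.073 False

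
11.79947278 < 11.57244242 False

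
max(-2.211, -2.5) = -2.211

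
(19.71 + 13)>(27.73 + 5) False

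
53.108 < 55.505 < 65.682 True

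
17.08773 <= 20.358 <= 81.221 True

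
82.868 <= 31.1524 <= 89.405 False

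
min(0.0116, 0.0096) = 0.0096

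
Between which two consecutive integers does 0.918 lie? 0 and 1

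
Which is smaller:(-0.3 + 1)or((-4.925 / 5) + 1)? ((-4.925 / 5) + 1)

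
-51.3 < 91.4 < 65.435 False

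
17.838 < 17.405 False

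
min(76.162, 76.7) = 76.162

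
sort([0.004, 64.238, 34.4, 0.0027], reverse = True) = [64.238, 34.4, 0.004, 0.0027]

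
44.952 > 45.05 False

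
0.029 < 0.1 True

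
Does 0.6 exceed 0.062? Yes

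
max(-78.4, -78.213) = -78.213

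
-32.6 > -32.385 False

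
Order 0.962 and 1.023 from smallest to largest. 0.962, 1.023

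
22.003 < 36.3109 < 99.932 True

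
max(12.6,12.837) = 12.837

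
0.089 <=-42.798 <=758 False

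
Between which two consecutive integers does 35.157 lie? 35 and 36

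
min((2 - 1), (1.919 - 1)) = 0.919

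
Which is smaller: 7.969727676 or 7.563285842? 7.563285842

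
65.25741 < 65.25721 False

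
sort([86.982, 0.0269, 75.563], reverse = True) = [86.982, 75.563, 0.0269]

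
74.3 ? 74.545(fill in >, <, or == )<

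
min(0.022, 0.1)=0.022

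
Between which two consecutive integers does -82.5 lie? -83 and -82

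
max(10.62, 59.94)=59.94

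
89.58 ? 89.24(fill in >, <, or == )>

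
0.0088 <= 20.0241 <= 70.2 True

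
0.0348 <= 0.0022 False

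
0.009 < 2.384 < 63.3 True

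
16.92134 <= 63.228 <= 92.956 True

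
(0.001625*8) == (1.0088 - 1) False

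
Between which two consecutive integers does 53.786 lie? 53 and 54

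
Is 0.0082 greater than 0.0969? No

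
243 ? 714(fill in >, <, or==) <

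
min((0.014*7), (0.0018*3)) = 0.0054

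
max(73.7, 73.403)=73.7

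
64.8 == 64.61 False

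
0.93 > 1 False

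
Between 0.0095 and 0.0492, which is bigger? 0.0492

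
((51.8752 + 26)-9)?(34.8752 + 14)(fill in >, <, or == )>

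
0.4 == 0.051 False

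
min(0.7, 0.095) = 0.095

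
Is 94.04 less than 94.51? Yes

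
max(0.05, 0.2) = 0.2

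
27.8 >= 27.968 False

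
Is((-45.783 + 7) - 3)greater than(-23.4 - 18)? No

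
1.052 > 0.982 True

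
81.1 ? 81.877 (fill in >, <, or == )<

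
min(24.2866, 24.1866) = 24.1866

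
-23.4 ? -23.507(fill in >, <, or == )>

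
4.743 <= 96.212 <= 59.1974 False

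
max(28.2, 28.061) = 28.2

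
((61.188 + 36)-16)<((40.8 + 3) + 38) True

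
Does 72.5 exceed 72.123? Yes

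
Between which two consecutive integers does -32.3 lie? -33 and -32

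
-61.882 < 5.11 True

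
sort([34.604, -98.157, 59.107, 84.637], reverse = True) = [84.637, 59.107, 34.604, -98.157]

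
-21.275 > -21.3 True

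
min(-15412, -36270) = -36270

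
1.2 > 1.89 False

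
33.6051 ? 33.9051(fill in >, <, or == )<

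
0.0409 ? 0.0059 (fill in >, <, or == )>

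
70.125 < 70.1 False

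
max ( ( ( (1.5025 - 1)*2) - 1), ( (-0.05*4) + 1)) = 0.8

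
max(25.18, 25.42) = 25.42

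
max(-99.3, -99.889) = -99.3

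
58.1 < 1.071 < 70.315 False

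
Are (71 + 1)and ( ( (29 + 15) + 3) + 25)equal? Yes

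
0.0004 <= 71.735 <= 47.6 False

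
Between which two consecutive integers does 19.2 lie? 19 and 20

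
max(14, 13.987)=14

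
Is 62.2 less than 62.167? No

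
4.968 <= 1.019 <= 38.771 False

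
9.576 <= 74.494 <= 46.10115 False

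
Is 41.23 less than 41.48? Yes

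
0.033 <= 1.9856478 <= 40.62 True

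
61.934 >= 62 False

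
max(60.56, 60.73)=60.73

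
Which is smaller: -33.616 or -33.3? -33.616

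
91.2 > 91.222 False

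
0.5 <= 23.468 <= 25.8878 True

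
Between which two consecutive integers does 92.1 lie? 92 and 93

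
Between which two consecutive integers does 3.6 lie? 3 and 4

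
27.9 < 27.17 False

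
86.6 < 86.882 True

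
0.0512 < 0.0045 False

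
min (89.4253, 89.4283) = 89.4253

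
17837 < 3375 False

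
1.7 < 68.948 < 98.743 True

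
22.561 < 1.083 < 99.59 False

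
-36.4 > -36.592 True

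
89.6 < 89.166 False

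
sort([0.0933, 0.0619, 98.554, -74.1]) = [-74.1, 0.0619, 0.0933, 98.554]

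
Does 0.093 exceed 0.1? No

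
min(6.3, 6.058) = 6.058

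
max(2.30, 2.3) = 2.3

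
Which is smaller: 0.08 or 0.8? 0.08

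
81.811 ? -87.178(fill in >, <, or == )>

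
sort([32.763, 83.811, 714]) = [32.763, 83.811, 714]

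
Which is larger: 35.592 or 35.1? 35.592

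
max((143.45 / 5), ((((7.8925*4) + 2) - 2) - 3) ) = 28.69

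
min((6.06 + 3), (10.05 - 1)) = 9.05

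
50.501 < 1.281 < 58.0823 False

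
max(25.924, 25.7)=25.924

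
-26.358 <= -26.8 False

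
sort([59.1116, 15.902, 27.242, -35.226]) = [-35.226, 15.902, 27.242, 59.1116]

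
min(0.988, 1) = 0.988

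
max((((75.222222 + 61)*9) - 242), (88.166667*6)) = 983.999998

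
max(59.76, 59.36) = 59.76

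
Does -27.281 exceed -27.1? No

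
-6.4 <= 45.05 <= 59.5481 True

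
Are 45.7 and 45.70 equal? Yes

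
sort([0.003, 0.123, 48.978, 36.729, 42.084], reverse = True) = [48.978, 42.084, 36.729, 0.123, 0.003]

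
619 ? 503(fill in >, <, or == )>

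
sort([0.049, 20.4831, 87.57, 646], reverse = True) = [646, 87.57, 20.4831, 0.049]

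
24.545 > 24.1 True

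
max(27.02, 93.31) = 93.31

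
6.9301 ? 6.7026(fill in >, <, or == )>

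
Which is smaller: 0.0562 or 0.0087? 0.0087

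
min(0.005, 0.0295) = 0.005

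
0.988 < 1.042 True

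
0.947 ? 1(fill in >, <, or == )<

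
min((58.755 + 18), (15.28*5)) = 76.4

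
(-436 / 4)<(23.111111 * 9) True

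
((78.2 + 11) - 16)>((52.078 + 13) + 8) True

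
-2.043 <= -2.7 False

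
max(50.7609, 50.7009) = 50.7609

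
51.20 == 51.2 True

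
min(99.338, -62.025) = -62.025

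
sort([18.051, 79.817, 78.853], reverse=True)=[79.817, 78.853, 18.051]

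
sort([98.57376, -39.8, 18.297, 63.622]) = [-39.8, 18.297, 63.622, 98.57376]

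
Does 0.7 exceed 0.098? Yes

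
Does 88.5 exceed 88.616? No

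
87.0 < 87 False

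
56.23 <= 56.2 False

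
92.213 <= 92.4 True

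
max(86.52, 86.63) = 86.63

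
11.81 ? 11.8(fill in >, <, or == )>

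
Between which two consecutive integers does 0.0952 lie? 0 and 1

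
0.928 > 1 False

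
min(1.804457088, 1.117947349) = 1.117947349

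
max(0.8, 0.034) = 0.8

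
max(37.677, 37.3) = 37.677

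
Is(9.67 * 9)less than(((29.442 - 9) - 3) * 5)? Yes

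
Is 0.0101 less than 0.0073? No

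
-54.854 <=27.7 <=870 True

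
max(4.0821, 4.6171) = 4.6171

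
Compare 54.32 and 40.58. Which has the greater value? 54.32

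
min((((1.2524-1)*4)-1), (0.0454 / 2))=0.0096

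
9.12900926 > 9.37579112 False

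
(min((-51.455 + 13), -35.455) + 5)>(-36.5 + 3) True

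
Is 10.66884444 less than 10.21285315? No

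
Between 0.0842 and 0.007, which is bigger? 0.0842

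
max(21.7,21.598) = 21.7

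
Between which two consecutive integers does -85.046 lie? -86 and -85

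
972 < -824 False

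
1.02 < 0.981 False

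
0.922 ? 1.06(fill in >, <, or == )<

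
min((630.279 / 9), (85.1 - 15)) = 70.031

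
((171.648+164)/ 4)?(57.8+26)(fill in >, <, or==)>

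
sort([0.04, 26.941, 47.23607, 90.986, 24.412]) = [0.04, 24.412, 26.941, 47.23607, 90.986]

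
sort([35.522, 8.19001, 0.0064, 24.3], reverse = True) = [35.522, 24.3, 8.19001, 0.0064]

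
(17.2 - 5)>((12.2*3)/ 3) False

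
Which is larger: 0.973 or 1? 1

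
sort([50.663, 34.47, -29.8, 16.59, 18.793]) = [-29.8, 16.59, 18.793, 34.47, 50.663]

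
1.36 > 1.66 False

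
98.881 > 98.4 True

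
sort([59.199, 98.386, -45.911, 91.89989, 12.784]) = [-45.911, 12.784, 59.199, 91.89989, 98.386]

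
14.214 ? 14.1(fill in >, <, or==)>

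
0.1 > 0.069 True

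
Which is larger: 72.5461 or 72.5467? 72.5467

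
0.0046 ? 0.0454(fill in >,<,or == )<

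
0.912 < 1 True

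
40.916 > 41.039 False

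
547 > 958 False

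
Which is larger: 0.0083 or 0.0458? 0.0458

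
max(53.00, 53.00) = 53.00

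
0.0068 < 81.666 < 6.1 False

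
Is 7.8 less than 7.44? No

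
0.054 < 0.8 True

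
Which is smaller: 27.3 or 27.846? 27.3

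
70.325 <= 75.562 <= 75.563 True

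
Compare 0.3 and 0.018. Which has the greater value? 0.3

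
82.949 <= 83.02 True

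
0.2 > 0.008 True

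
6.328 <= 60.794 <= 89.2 True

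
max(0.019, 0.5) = 0.5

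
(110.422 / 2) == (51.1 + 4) False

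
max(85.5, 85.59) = 85.59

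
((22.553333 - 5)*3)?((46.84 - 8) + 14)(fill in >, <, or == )<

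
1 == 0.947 False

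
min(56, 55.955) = 55.955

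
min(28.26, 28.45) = 28.26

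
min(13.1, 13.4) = 13.1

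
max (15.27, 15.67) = 15.67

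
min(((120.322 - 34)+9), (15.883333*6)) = 95.299998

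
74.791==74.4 False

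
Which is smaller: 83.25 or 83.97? 83.25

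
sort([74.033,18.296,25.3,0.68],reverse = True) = [74.033,25.3,18.296,0.68]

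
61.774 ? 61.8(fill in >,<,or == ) <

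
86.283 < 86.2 False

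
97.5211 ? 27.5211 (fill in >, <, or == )>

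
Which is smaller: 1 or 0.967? 0.967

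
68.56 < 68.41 False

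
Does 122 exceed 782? No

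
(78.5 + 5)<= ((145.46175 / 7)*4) False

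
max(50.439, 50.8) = 50.8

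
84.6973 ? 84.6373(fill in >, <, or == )>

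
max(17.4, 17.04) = 17.4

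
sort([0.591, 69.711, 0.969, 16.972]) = [0.591, 0.969, 16.972, 69.711]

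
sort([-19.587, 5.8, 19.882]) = [-19.587, 5.8, 19.882]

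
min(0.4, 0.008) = 0.008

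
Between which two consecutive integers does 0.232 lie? 0 and 1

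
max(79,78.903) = 79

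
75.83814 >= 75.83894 False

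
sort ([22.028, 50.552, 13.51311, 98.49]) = [13.51311, 22.028, 50.552, 98.49]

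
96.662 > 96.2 True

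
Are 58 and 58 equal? Yes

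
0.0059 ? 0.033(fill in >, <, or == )<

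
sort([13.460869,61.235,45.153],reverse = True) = [61.235,45.153,13.460869]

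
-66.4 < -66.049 True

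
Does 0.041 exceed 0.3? No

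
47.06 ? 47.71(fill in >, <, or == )<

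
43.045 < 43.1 True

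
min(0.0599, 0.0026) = 0.0026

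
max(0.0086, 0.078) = 0.078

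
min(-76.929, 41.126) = -76.929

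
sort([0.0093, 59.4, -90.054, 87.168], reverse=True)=[87.168, 59.4, 0.0093, -90.054]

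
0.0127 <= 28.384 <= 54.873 True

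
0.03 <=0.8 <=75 True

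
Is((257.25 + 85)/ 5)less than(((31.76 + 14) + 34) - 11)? Yes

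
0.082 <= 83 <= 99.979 True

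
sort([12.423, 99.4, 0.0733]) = [0.0733, 12.423, 99.4]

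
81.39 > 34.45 True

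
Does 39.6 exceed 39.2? Yes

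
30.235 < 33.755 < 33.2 False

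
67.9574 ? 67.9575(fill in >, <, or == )<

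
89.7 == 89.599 False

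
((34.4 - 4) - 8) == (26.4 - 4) True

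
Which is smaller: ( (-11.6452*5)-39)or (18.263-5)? ( (-11.6452*5)-39)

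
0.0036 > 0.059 False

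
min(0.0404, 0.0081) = 0.0081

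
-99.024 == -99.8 False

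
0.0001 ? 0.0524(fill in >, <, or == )<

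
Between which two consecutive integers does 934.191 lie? 934 and 935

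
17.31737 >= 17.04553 True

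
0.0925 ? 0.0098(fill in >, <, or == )>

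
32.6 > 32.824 False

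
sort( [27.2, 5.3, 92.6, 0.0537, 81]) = [0.0537, 5.3, 27.2, 81, 92.6]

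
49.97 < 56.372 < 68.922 True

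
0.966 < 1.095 True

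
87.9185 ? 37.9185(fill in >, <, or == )>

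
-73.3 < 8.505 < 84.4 True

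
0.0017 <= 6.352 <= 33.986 True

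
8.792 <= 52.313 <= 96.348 True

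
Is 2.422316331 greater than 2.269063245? Yes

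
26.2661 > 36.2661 False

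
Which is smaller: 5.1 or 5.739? 5.1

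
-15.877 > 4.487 False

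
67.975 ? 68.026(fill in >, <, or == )<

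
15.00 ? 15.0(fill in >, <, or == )==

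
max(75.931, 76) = 76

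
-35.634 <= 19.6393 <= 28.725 True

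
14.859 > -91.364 True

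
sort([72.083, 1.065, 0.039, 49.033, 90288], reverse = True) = [90288, 72.083, 49.033, 1.065, 0.039]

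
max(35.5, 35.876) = 35.876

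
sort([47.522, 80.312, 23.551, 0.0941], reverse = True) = [80.312, 47.522, 23.551, 0.0941]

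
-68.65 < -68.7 False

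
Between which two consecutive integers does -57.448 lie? -58 and -57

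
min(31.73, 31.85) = 31.73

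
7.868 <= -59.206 False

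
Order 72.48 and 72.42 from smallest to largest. 72.42,72.48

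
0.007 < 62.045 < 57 False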